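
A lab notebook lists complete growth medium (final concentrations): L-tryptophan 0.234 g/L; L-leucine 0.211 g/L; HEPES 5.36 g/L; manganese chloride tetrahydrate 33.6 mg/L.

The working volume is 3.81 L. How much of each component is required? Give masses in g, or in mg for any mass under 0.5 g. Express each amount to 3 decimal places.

Scale factor relative to 1 L: 3.81.
L-tryptophan: 0.234 g/L × 3.81 L = 0.892 g
L-leucine: 0.211 g/L × 3.81 L = 0.804 g
HEPES: 5.36 g/L × 3.81 L = 20.422 g
manganese chloride tetrahydrate: 33.6 mg/L × 3.81 L = 128.016 mg

L-tryptophan 0.892 g; L-leucine 0.804 g; HEPES 20.422 g; manganese chloride tetrahydrate 128.016 mg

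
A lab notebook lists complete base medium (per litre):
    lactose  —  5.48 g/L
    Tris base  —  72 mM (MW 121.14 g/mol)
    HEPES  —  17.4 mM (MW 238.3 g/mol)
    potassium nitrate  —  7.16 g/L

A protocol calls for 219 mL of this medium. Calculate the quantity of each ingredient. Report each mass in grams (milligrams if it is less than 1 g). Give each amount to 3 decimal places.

Target volume = 219 mL = 0.219 L.
lactose: 5.48 g/L × 0.219 L = 1.200 g
Tris base: 72 mmol/L × 121.14 g/mol × 0.219 L ÷ 1000 = 1.910 g
HEPES: 17.4 mmol/L × 238.3 mg/mmol × 0.219 L = 908.066 mg
potassium nitrate: 7.16 g/L × 0.219 L = 1.568 g

lactose 1.200 g; Tris base 1.910 g; HEPES 908.066 mg; potassium nitrate 1.568 g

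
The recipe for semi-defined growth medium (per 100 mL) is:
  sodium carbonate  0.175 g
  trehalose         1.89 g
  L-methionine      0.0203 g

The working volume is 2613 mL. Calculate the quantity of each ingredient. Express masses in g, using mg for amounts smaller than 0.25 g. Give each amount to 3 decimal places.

Ratio of target to recipe volume: 2613 / 100 = 26.13.
sodium carbonate: 0.175 g × (2613 mL / 100 mL) = 4.573 g
trehalose: 1.89 g × (2613 mL / 100 mL) = 49.386 g
L-methionine: 0.0203 g × (2613 mL / 100 mL) = 0.530 g

sodium carbonate 4.573 g; trehalose 49.386 g; L-methionine 0.530 g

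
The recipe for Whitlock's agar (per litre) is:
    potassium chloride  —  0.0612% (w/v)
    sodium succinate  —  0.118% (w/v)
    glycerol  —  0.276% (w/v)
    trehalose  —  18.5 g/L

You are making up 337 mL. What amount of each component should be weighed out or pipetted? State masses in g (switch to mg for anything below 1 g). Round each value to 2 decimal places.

potassium chloride 206.24 mg; sodium succinate 397.66 mg; glycerol 930.12 mg; trehalose 6.23 g

Target volume = 337 mL = 0.337 L.
potassium chloride: 0.0612% w/v = 0.612 g/L → 0.612 × 0.337 L = 0.206244 g = 206.24 mg
sodium succinate: 0.118% w/v = 1.18 g/L → 1.18 × 0.337 L = 0.39766 g = 397.66 mg
glycerol: 0.276% w/v = 2.76 g/L → 2.76 × 0.337 L = 0.93012 g = 930.12 mg
trehalose: 18.5 g/L × 0.337 L = 6.23 g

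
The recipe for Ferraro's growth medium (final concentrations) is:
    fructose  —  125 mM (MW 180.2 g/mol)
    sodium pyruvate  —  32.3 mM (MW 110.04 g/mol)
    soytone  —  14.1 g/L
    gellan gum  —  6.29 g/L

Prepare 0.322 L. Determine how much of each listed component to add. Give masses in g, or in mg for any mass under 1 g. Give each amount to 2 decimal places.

fructose 7.25 g; sodium pyruvate 1.14 g; soytone 4.54 g; gellan gum 2.03 g

Scale factor relative to 1 L: 0.322.
fructose: 125 mmol/L × 180.2 g/mol × 0.322 L ÷ 1000 = 7.25 g
sodium pyruvate: 32.3 mmol/L × 110.04 g/mol × 0.322 L ÷ 1000 = 1.14 g
soytone: 14.1 g/L × 0.322 L = 4.54 g
gellan gum: 6.29 g/L × 0.322 L = 2.03 g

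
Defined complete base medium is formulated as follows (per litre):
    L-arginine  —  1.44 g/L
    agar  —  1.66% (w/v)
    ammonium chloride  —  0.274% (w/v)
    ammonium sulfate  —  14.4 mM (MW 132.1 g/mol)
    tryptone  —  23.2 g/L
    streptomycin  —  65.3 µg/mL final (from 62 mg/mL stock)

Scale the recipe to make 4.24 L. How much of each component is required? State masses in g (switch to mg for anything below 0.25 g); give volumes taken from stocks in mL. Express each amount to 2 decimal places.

Working volume: 4.24 L.
L-arginine: 1.44 g/L × 4.24 L = 6.11 g
agar: 1.66 g per 100 mL × 4240 mL ÷ 100 = 70.38 g
ammonium chloride: 0.274 g per 100 mL × 4240 mL ÷ 100 = 11.62 g
ammonium sulfate: 14.4 mmol/L × 132.1 g/mol × 4.24 L ÷ 1000 = 8.07 g
tryptone: 23.2 g/L × 4.24 L = 98.37 g
streptomycin: V = C2·V2/C1 = 65.3 µg/mL × 4240 mL ÷ 62000 µg/mL = 4.47 mL

L-arginine 6.11 g; agar 70.38 g; ammonium chloride 11.62 g; ammonium sulfate 8.07 g; tryptone 98.37 g; streptomycin 4.47 mL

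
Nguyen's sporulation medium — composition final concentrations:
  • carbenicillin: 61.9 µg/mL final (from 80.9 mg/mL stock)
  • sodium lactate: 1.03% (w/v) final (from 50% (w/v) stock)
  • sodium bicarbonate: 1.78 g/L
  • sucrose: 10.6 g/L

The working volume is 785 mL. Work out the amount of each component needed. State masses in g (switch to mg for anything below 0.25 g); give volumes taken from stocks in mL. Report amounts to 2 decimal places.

carbenicillin 0.60 mL; sodium lactate 16.17 mL; sodium bicarbonate 1.40 g; sucrose 8.32 g

Target volume = 785 mL = 0.785 L.
carbenicillin: C1V1 = C2V2 → 61.9 µg/mL × 785 mL ÷ 80900 µg/mL = 0.60 mL
sodium lactate: dilute stock: 1.03% ÷ 50% × 785 mL = 16.17 mL
sodium bicarbonate: 1.78 g/L × 0.785 L = 1.40 g
sucrose: 10.6 g/L × 0.785 L = 8.32 g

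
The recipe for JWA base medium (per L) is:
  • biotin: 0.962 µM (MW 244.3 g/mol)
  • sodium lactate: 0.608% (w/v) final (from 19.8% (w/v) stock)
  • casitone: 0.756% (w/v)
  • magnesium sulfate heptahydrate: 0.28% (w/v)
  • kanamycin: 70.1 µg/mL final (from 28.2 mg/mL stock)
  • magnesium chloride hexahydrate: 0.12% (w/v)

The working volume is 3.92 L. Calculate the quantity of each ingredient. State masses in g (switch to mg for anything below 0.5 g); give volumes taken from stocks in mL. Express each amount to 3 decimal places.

Scale factor relative to 1 L: 3.92.
biotin: 0.962 µmol/L × 244.3 g/mol × 3.92 L ÷ 1000 = 0.921 mg
sodium lactate: C1V1 = C2V2 → 0.608% ÷ 19.8% × 3920 mL = 120.372 mL
casitone: 0.756 g per 100 mL × 3920 mL ÷ 100 = 29.635 g
magnesium sulfate heptahydrate: 0.28% w/v = 2.8 g/L → 2.8 × 3.92 L = 10.976 g
kanamycin: V = C2·V2/C1 = 70.1 µg/mL × 3920 mL ÷ 28200 µg/mL = 9.744 mL
magnesium chloride hexahydrate: 0.12% w/v = 1.2 g/L → 1.2 × 3.92 L = 4.704 g

biotin 0.921 mg; sodium lactate 120.372 mL; casitone 29.635 g; magnesium sulfate heptahydrate 10.976 g; kanamycin 9.744 mL; magnesium chloride hexahydrate 4.704 g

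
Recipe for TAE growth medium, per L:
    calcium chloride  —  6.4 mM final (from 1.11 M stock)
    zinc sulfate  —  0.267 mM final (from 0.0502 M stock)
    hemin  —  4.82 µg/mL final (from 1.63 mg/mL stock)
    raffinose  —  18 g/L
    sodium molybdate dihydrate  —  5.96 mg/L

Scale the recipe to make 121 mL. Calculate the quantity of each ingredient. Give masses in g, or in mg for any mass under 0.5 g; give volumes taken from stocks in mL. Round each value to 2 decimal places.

calcium chloride 0.70 mL; zinc sulfate 0.64 mL; hemin 0.36 mL; raffinose 2.18 g; sodium molybdate dihydrate 0.72 mg

Scale factor relative to 1 L: 0.121.
calcium chloride: dilute stock: 6.4 mM × 121 mL ÷ 1110 mM = 0.70 mL
zinc sulfate: C1V1 = C2V2 → 0.267 mM × 121 mL ÷ 50.2 mM = 0.64 mL
hemin: dilute stock: 4.82 µg/mL × 121 mL ÷ 1630 µg/mL = 0.36 mL
raffinose: 18 g/L × 0.121 L = 2.18 g
sodium molybdate dihydrate: 5.96 mg/L × 0.121 L = 0.72 mg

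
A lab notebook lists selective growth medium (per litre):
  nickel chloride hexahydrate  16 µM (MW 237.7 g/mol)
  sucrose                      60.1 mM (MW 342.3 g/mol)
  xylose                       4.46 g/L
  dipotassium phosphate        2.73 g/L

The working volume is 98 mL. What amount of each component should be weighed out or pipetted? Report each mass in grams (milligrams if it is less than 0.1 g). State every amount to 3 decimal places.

nickel chloride hexahydrate 0.373 mg; sucrose 2.016 g; xylose 0.437 g; dipotassium phosphate 0.268 g

Working volume: 98 mL = 0.098 L.
nickel chloride hexahydrate: 16 µmol/L × 237.7 g/mol × 0.098 L ÷ 1000 = 0.373 mg
sucrose: 60.1 mmol/L × 342.3 g/mol × 0.098 L ÷ 1000 = 2.016 g
xylose: 4.46 g/L × 0.098 L = 0.437 g
dipotassium phosphate: 2.73 g/L × 0.098 L = 0.268 g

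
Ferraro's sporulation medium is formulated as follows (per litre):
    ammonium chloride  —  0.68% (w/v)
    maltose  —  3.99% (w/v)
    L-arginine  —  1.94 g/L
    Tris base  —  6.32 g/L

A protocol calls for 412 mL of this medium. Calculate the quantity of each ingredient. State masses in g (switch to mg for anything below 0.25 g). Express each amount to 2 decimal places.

Target volume = 412 mL = 0.412 L.
ammonium chloride: 0.68 g per 100 mL × 412 mL ÷ 100 = 2.80 g
maltose: 3.99% w/v = 39.9 g/L → 39.9 × 0.412 L = 16.44 g
L-arginine: 1.94 g/L × 0.412 L = 0.80 g
Tris base: 6.32 g/L × 0.412 L = 2.60 g

ammonium chloride 2.80 g; maltose 16.44 g; L-arginine 0.80 g; Tris base 2.60 g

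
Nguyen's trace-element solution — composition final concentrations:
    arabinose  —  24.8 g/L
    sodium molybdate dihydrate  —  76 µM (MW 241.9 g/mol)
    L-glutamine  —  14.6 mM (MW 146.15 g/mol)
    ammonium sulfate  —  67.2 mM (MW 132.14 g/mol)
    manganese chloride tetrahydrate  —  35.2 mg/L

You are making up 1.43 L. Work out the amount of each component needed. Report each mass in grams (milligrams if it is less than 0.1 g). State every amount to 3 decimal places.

arabinose 35.464 g; sodium molybdate dihydrate 26.290 mg; L-glutamine 3.051 g; ammonium sulfate 12.698 g; manganese chloride tetrahydrate 50.336 mg

Scale factor relative to 1 L: 1.43.
arabinose: 24.8 g/L × 1.43 L = 35.464 g
sodium molybdate dihydrate: 76 µmol/L × 241.9 g/mol × 1.43 L ÷ 1000 = 26.290 mg
L-glutamine: 14.6 mmol/L × 146.15 g/mol × 1.43 L ÷ 1000 = 3.051 g
ammonium sulfate: 67.2 mmol/L × 132.14 g/mol × 1.43 L ÷ 1000 = 12.698 g
manganese chloride tetrahydrate: 35.2 mg/L × 1.43 L = 50.336 mg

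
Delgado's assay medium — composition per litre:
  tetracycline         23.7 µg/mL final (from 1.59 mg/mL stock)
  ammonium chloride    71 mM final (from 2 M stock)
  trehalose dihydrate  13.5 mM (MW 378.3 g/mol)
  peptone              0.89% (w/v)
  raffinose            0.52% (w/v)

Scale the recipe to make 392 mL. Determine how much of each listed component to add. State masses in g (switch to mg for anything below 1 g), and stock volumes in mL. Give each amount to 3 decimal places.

Target volume = 392 mL = 0.392 L.
tetracycline: V = C2·V2/C1 = 23.7 µg/mL × 392 mL ÷ 1590 µg/mL = 5.843 mL
ammonium chloride: dilute stock: 71 mM × 392 mL ÷ 2000 mM = 13.916 mL
trehalose dihydrate: 13.5 mmol/L × 378.3 g/mol × 0.392 L ÷ 1000 = 2.002 g
peptone: 0.89 g per 100 mL × 392 mL ÷ 100 = 3.489 g
raffinose: 0.52% w/v = 5.2 g/L → 5.2 × 0.392 L = 2.038 g

tetracycline 5.843 mL; ammonium chloride 13.916 mL; trehalose dihydrate 2.002 g; peptone 3.489 g; raffinose 2.038 g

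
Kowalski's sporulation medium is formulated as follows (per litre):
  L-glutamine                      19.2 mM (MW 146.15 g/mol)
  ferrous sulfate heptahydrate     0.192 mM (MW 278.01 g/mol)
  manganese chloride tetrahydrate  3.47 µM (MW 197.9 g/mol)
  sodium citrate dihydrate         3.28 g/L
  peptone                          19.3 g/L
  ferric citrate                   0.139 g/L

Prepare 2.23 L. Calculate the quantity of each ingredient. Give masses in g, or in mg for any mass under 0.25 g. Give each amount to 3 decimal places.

Scale factor relative to 1 L: 2.23.
L-glutamine: 19.2 mmol/L × 146.15 g/mol × 2.23 L ÷ 1000 = 6.258 g
ferrous sulfate heptahydrate: 0.192 mmol/L × 278.01 mg/mmol × 2.23 L = 119.033 mg
manganese chloride tetrahydrate: 3.47 µmol/L × 197.9 g/mol × 2.23 L ÷ 1000 = 1.531 mg
sodium citrate dihydrate: 3.28 g/L × 2.23 L = 7.314 g
peptone: 19.3 g/L × 2.23 L = 43.039 g
ferric citrate: 0.139 g/L × 2.23 L = 0.310 g

L-glutamine 6.258 g; ferrous sulfate heptahydrate 119.033 mg; manganese chloride tetrahydrate 1.531 mg; sodium citrate dihydrate 7.314 g; peptone 43.039 g; ferric citrate 0.310 g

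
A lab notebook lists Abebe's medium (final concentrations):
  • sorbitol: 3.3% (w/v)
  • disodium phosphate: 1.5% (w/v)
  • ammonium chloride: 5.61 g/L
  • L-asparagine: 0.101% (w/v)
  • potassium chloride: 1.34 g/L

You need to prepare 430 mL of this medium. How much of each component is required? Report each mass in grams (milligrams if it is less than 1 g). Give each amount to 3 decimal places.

sorbitol 14.190 g; disodium phosphate 6.450 g; ammonium chloride 2.412 g; L-asparagine 434.300 mg; potassium chloride 576.200 mg

Scale factor relative to 1 L: 0.43.
sorbitol: 3.3 g per 100 mL × 430 mL ÷ 100 = 14.190 g
disodium phosphate: 1.5% w/v = 15 g/L → 15 × 0.43 L = 6.450 g
ammonium chloride: 5.61 g/L × 0.43 L = 2.412 g
L-asparagine: 0.101 g per 100 mL × 430 mL ÷ 100 = 0.4343 g = 434.300 mg
potassium chloride: 1.34 g/L × 0.43 L = 0.5762 g = 576.200 mg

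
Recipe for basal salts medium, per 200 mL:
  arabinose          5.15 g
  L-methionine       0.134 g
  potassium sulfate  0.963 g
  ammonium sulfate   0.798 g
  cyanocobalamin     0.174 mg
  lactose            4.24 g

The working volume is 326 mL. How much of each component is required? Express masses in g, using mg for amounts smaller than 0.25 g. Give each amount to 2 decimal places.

arabinose 8.39 g; L-methionine 218.42 mg; potassium sulfate 1.57 g; ammonium sulfate 1.30 g; cyanocobalamin 0.28 mg; lactose 6.91 g

Scale factor = 326 mL / 200 mL = 1.63.
arabinose: 5.15 g × (326 mL / 200 mL) = 8.39 g
L-methionine: 0.134 g × (326 mL / 200 mL) = 0.21842 g = 218.42 mg
potassium sulfate: 0.963 g × (326 mL / 200 mL) = 1.57 g
ammonium sulfate: 0.798 g × (326 mL / 200 mL) = 1.30 g
cyanocobalamin: 0.174 mg × (326 mL / 200 mL) = 0.28 mg
lactose: 4.24 g × (326 mL / 200 mL) = 6.91 g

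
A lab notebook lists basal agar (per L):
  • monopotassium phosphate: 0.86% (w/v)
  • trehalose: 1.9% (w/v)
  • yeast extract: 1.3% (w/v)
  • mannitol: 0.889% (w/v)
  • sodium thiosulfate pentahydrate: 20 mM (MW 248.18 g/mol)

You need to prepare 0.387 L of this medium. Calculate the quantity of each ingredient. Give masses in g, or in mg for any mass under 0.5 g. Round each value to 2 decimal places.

Scale factor relative to 1 L: 0.387.
monopotassium phosphate: 0.86% w/v = 8.6 g/L → 8.6 × 0.387 L = 3.33 g
trehalose: 1.9 g per 100 mL × 387 mL ÷ 100 = 7.35 g
yeast extract: 1.3 g per 100 mL × 387 mL ÷ 100 = 5.03 g
mannitol: 0.889 g per 100 mL × 387 mL ÷ 100 = 3.44 g
sodium thiosulfate pentahydrate: 20 mmol/L × 248.18 g/mol × 0.387 L ÷ 1000 = 1.92 g

monopotassium phosphate 3.33 g; trehalose 7.35 g; yeast extract 5.03 g; mannitol 3.44 g; sodium thiosulfate pentahydrate 1.92 g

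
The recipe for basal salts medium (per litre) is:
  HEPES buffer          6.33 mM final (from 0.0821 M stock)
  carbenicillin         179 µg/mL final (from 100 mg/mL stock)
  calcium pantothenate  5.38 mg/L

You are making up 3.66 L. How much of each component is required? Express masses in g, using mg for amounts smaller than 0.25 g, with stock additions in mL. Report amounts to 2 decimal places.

HEPES buffer 282.19 mL; carbenicillin 6.55 mL; calcium pantothenate 19.69 mg

Working volume: 3.66 L.
HEPES buffer: dilute stock: 6.33 mM × 3660 mL ÷ 82.1 mM = 282.19 mL
carbenicillin: C1V1 = C2V2 → 179 µg/mL × 3660 mL ÷ 100000 µg/mL = 6.55 mL
calcium pantothenate: 5.38 mg/L × 3.66 L = 19.69 mg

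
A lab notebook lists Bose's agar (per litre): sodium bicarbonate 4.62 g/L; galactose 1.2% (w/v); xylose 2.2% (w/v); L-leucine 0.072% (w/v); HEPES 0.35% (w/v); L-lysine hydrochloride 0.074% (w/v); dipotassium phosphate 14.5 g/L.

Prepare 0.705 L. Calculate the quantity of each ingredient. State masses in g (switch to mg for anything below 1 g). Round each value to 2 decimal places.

Working volume: 0.705 L.
sodium bicarbonate: 4.62 g/L × 0.705 L = 3.26 g
galactose: 1.2 g per 100 mL × 705 mL ÷ 100 = 8.46 g
xylose: 2.2 g per 100 mL × 705 mL ÷ 100 = 15.51 g
L-leucine: 0.072% w/v = 0.72 g/L → 0.72 × 0.705 L = 0.5076 g = 507.60 mg
HEPES: 0.35 g per 100 mL × 705 mL ÷ 100 = 2.47 g
L-lysine hydrochloride: 0.074 g per 100 mL × 705 mL ÷ 100 = 0.5217 g = 521.70 mg
dipotassium phosphate: 14.5 g/L × 0.705 L = 10.22 g

sodium bicarbonate 3.26 g; galactose 8.46 g; xylose 15.51 g; L-leucine 507.60 mg; HEPES 2.47 g; L-lysine hydrochloride 521.70 mg; dipotassium phosphate 10.22 g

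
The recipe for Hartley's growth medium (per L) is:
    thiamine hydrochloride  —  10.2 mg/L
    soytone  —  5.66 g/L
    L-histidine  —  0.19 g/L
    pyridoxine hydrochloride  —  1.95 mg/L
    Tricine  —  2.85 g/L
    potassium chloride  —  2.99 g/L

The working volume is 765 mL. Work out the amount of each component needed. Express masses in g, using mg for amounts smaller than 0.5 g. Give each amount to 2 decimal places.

Working volume: 765 mL = 0.765 L.
thiamine hydrochloride: 10.2 mg/L × 0.765 L = 7.80 mg
soytone: 5.66 g/L × 0.765 L = 4.33 g
L-histidine: 0.19 g/L × 0.765 L = 0.14535 g = 145.35 mg
pyridoxine hydrochloride: 1.95 mg/L × 0.765 L = 1.49 mg
Tricine: 2.85 g/L × 0.765 L = 2.18 g
potassium chloride: 2.99 g/L × 0.765 L = 2.29 g

thiamine hydrochloride 7.80 mg; soytone 4.33 g; L-histidine 145.35 mg; pyridoxine hydrochloride 1.49 mg; Tricine 2.18 g; potassium chloride 2.29 g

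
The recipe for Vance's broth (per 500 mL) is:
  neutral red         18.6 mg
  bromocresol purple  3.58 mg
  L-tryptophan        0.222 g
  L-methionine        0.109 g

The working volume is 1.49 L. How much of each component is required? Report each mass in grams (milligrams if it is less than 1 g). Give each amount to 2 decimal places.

neutral red 55.43 mg; bromocresol purple 10.67 mg; L-tryptophan 661.56 mg; L-methionine 324.82 mg

Scale factor = 1490 mL / 500 mL = 2.98.
neutral red: 18.6 mg × (1490 mL / 500 mL) = 55.43 mg
bromocresol purple: 3.58 mg × (1490 mL / 500 mL) = 10.67 mg
L-tryptophan: 0.222 g × (1490 mL / 500 mL) = 0.66156 g = 661.56 mg
L-methionine: 0.109 g × (1490 mL / 500 mL) = 0.32482 g = 324.82 mg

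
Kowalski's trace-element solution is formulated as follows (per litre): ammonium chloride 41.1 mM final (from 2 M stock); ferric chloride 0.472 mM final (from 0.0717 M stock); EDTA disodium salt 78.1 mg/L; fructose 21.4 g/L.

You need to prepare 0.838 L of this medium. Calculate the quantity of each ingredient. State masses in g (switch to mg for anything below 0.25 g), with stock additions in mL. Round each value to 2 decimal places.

ammonium chloride 17.22 mL; ferric chloride 5.52 mL; EDTA disodium salt 65.45 mg; fructose 17.93 g

Working volume: 0.838 L.
ammonium chloride: dilute stock: 41.1 mM × 838 mL ÷ 2000 mM = 17.22 mL
ferric chloride: C1V1 = C2V2 → 0.472 mM × 838 mL ÷ 71.7 mM = 5.52 mL
EDTA disodium salt: 78.1 mg/L × 0.838 L = 65.45 mg
fructose: 21.4 g/L × 0.838 L = 17.93 g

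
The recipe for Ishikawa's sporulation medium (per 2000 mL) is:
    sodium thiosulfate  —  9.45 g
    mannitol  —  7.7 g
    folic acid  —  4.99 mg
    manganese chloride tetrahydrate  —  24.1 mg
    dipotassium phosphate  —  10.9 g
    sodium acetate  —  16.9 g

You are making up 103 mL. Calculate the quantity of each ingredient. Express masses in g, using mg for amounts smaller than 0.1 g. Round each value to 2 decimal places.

Ratio of target to recipe volume: 103 / 2000 = 0.0515.
sodium thiosulfate: 9.45 g × (103 mL / 2000 mL) = 0.49 g
mannitol: 7.7 g × (103 mL / 2000 mL) = 0.40 g
folic acid: 4.99 mg × (103 mL / 2000 mL) = 0.26 mg
manganese chloride tetrahydrate: 24.1 mg × (103 mL / 2000 mL) = 1.24 mg
dipotassium phosphate: 10.9 g × (103 mL / 2000 mL) = 0.56 g
sodium acetate: 16.9 g × (103 mL / 2000 mL) = 0.87 g

sodium thiosulfate 0.49 g; mannitol 0.40 g; folic acid 0.26 mg; manganese chloride tetrahydrate 1.24 mg; dipotassium phosphate 0.56 g; sodium acetate 0.87 g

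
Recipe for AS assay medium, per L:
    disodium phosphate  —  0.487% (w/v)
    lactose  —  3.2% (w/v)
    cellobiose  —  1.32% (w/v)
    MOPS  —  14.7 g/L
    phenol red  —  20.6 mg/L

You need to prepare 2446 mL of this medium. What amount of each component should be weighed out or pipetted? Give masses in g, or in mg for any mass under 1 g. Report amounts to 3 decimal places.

disodium phosphate 11.912 g; lactose 78.272 g; cellobiose 32.287 g; MOPS 35.956 g; phenol red 50.388 mg

Working volume: 2446 mL = 2.446 L.
disodium phosphate: 0.487% w/v = 4.87 g/L → 4.87 × 2.446 L = 11.912 g
lactose: 3.2% w/v = 32 g/L → 32 × 2.446 L = 78.272 g
cellobiose: 1.32 g per 100 mL × 2446 mL ÷ 100 = 32.287 g
MOPS: 14.7 g/L × 2.446 L = 35.956 g
phenol red: 20.6 mg/L × 2.446 L = 50.388 mg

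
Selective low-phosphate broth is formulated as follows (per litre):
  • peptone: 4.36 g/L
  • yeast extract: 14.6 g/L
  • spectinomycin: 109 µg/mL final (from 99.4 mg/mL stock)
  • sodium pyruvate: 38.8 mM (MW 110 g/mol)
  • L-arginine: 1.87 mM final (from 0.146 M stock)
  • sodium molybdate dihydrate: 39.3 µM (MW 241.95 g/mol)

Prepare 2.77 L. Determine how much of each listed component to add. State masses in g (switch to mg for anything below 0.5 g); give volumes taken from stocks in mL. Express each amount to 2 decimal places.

peptone 12.08 g; yeast extract 40.44 g; spectinomycin 3.04 mL; sodium pyruvate 11.82 g; L-arginine 35.48 mL; sodium molybdate dihydrate 26.34 mg

Working volume: 2.77 L.
peptone: 4.36 g/L × 2.77 L = 12.08 g
yeast extract: 14.6 g/L × 2.77 L = 40.44 g
spectinomycin: dilute stock: 109 µg/mL × 2770 mL ÷ 99400 µg/mL = 3.04 mL
sodium pyruvate: 38.8 mmol/L × 110 g/mol × 2.77 L ÷ 1000 = 11.82 g
L-arginine: V = C2·V2/C1 = 1.87 mM × 2770 mL ÷ 146 mM = 35.48 mL
sodium molybdate dihydrate: 39.3 µmol/L × 241.95 g/mol × 2.77 L ÷ 1000 = 26.34 mg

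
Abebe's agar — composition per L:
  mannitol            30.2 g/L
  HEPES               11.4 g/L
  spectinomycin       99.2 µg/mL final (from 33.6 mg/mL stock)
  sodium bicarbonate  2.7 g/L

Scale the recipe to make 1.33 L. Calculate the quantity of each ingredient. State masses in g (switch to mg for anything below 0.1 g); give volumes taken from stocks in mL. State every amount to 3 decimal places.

Working volume: 1.33 L.
mannitol: 30.2 g/L × 1.33 L = 40.166 g
HEPES: 11.4 g/L × 1.33 L = 15.162 g
spectinomycin: V = C2·V2/C1 = 99.2 µg/mL × 1330 mL ÷ 33600 µg/mL = 3.927 mL
sodium bicarbonate: 2.7 g/L × 1.33 L = 3.591 g

mannitol 40.166 g; HEPES 15.162 g; spectinomycin 3.927 mL; sodium bicarbonate 3.591 g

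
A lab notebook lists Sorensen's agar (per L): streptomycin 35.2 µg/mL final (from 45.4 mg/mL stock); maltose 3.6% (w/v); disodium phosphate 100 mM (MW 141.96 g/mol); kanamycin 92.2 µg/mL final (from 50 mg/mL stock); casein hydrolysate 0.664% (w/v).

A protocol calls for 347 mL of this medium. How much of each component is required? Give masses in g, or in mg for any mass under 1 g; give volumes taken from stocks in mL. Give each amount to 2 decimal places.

Working volume: 347 mL = 0.347 L.
streptomycin: C1V1 = C2V2 → 35.2 µg/mL × 347 mL ÷ 45400 µg/mL = 0.27 mL
maltose: 3.6 g per 100 mL × 347 mL ÷ 100 = 12.49 g
disodium phosphate: 100 mmol/L × 141.96 g/mol × 0.347 L ÷ 1000 = 4.93 g
kanamycin: dilute stock: 92.2 µg/mL × 347 mL ÷ 50000 µg/mL = 0.64 mL
casein hydrolysate: 0.664 g per 100 mL × 347 mL ÷ 100 = 2.30 g

streptomycin 0.27 mL; maltose 12.49 g; disodium phosphate 4.93 g; kanamycin 0.64 mL; casein hydrolysate 2.30 g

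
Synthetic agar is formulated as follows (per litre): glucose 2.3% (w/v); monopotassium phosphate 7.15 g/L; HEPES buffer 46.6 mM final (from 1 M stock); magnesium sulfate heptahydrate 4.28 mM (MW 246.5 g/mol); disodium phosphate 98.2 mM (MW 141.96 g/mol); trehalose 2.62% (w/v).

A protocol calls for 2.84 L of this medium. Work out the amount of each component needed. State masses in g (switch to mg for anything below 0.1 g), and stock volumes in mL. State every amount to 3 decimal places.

glucose 65.320 g; monopotassium phosphate 20.306 g; HEPES buffer 132.344 mL; magnesium sulfate heptahydrate 2.996 g; disodium phosphate 39.591 g; trehalose 74.408 g

Scale factor relative to 1 L: 2.84.
glucose: 2.3% w/v = 23 g/L → 23 × 2.84 L = 65.320 g
monopotassium phosphate: 7.15 g/L × 2.84 L = 20.306 g
HEPES buffer: C1V1 = C2V2 → 46.6 mM × 2840 mL ÷ 1000 mM = 132.344 mL
magnesium sulfate heptahydrate: 4.28 mmol/L × 246.5 g/mol × 2.84 L ÷ 1000 = 2.996 g
disodium phosphate: 98.2 mmol/L × 141.96 g/mol × 2.84 L ÷ 1000 = 39.591 g
trehalose: 2.62% w/v = 26.2 g/L → 26.2 × 2.84 L = 74.408 g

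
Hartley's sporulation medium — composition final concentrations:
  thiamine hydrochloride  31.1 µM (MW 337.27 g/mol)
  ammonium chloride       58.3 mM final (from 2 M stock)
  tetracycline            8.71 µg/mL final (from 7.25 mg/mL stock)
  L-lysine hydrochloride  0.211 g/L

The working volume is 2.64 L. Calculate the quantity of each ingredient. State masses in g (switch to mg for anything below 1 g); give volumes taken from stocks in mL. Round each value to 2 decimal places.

Scale factor relative to 1 L: 2.64.
thiamine hydrochloride: 31.1 µmol/L × 337.27 g/mol × 2.64 L ÷ 1000 = 27.69 mg
ammonium chloride: dilute stock: 58.3 mM × 2640 mL ÷ 2000 mM = 76.96 mL
tetracycline: dilute stock: 8.71 µg/mL × 2640 mL ÷ 7250 µg/mL = 3.17 mL
L-lysine hydrochloride: 0.211 g/L × 2.64 L = 0.55704 g = 557.04 mg

thiamine hydrochloride 27.69 mg; ammonium chloride 76.96 mL; tetracycline 3.17 mL; L-lysine hydrochloride 557.04 mg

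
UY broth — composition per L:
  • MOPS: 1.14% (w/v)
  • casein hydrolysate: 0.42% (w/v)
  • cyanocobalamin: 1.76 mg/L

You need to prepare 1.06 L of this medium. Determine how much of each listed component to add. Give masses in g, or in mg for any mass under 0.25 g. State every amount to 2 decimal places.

Working volume: 1.06 L.
MOPS: 1.14% w/v = 11.4 g/L → 11.4 × 1.06 L = 12.08 g
casein hydrolysate: 0.42% w/v = 4.2 g/L → 4.2 × 1.06 L = 4.45 g
cyanocobalamin: 1.76 mg/L × 1.06 L = 1.87 mg

MOPS 12.08 g; casein hydrolysate 4.45 g; cyanocobalamin 1.87 mg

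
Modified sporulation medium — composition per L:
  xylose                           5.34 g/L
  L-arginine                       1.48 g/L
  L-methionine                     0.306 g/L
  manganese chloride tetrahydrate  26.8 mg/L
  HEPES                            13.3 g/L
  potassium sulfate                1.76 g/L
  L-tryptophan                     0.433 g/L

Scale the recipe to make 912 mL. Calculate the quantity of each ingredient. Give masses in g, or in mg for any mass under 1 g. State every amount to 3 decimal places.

Target volume = 912 mL = 0.912 L.
xylose: 5.34 g/L × 0.912 L = 4.870 g
L-arginine: 1.48 g/L × 0.912 L = 1.350 g
L-methionine: 0.306 g/L × 0.912 L = 0.279072 g = 279.072 mg
manganese chloride tetrahydrate: 26.8 mg/L × 0.912 L = 24.442 mg
HEPES: 13.3 g/L × 0.912 L = 12.130 g
potassium sulfate: 1.76 g/L × 0.912 L = 1.605 g
L-tryptophan: 0.433 g/L × 0.912 L = 0.394896 g = 394.896 mg

xylose 4.870 g; L-arginine 1.350 g; L-methionine 279.072 mg; manganese chloride tetrahydrate 24.442 mg; HEPES 12.130 g; potassium sulfate 1.605 g; L-tryptophan 394.896 mg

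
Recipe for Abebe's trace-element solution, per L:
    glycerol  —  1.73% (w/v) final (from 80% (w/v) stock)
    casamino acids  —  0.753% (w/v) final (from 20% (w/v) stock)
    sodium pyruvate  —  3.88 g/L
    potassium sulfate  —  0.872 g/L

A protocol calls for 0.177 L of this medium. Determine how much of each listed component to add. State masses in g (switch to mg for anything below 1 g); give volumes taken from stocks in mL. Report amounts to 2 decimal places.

Scale factor relative to 1 L: 0.177.
glycerol: V = C2·V2/C1 = 1.73% ÷ 80% × 177 mL = 3.83 mL
casamino acids: dilute stock: 0.753% ÷ 20% × 177 mL = 6.66 mL
sodium pyruvate: 3.88 g/L × 0.177 L = 0.68676 g = 686.76 mg
potassium sulfate: 0.872 g/L × 0.177 L = 0.154344 g = 154.34 mg

glycerol 3.83 mL; casamino acids 6.66 mL; sodium pyruvate 686.76 mg; potassium sulfate 154.34 mg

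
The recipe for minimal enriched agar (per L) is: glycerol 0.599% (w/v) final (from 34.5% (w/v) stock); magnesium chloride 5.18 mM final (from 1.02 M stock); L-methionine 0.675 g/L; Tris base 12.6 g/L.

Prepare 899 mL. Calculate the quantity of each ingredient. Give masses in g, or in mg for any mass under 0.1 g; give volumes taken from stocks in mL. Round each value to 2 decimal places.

Working volume: 899 mL = 0.899 L.
glycerol: dilute stock: 0.599% ÷ 34.5% × 899 mL = 15.61 mL
magnesium chloride: V = C2·V2/C1 = 5.18 mM × 899 mL ÷ 1020 mM = 4.57 mL
L-methionine: 0.675 g/L × 0.899 L = 0.61 g
Tris base: 12.6 g/L × 0.899 L = 11.33 g

glycerol 15.61 mL; magnesium chloride 4.57 mL; L-methionine 0.61 g; Tris base 11.33 g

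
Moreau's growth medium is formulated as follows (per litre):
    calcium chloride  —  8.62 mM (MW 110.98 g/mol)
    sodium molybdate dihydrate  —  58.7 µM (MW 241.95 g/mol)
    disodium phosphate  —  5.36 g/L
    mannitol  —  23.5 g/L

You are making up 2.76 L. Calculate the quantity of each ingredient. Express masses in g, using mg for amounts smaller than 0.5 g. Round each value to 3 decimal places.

calcium chloride 2.640 g; sodium molybdate dihydrate 39.199 mg; disodium phosphate 14.794 g; mannitol 64.860 g

Scale factor relative to 1 L: 2.76.
calcium chloride: 8.62 mmol/L × 110.98 g/mol × 2.76 L ÷ 1000 = 2.640 g
sodium molybdate dihydrate: 58.7 µmol/L × 241.95 g/mol × 2.76 L ÷ 1000 = 39.199 mg
disodium phosphate: 5.36 g/L × 2.76 L = 14.794 g
mannitol: 23.5 g/L × 2.76 L = 64.860 g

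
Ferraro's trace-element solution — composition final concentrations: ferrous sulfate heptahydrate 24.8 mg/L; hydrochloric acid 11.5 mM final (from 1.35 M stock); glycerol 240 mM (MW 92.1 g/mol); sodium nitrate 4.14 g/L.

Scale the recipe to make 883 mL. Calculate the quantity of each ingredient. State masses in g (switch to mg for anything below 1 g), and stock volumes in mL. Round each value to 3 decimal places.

Target volume = 883 mL = 0.883 L.
ferrous sulfate heptahydrate: 24.8 mg/L × 0.883 L = 21.898 mg
hydrochloric acid: dilute stock: 11.5 mM × 883 mL ÷ 1350 mM = 7.522 mL
glycerol: 240 mmol/L × 92.1 g/mol × 0.883 L ÷ 1000 = 19.518 g
sodium nitrate: 4.14 g/L × 0.883 L = 3.656 g

ferrous sulfate heptahydrate 21.898 mg; hydrochloric acid 7.522 mL; glycerol 19.518 g; sodium nitrate 3.656 g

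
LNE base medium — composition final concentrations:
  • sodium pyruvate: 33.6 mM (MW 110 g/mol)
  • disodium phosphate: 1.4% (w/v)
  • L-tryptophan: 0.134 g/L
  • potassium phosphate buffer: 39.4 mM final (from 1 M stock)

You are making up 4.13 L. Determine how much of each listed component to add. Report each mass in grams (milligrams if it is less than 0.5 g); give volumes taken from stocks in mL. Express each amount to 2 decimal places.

sodium pyruvate 15.26 g; disodium phosphate 57.82 g; L-tryptophan 0.55 g; potassium phosphate buffer 162.72 mL

Scale factor relative to 1 L: 4.13.
sodium pyruvate: 33.6 mmol/L × 110 g/mol × 4.13 L ÷ 1000 = 15.26 g
disodium phosphate: 1.4% w/v = 14 g/L → 14 × 4.13 L = 57.82 g
L-tryptophan: 0.134 g/L × 4.13 L = 0.55 g
potassium phosphate buffer: dilute stock: 39.4 mM × 4130 mL ÷ 1000 mM = 162.72 mL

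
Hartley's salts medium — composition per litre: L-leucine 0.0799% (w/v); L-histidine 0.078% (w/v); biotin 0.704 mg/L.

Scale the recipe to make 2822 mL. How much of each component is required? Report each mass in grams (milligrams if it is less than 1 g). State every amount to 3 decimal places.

L-leucine 2.255 g; L-histidine 2.201 g; biotin 1.987 mg

Target volume = 2822 mL = 2.822 L.
L-leucine: 0.0799 g per 100 mL × 2822 mL ÷ 100 = 2.255 g
L-histidine: 0.078 g per 100 mL × 2822 mL ÷ 100 = 2.201 g
biotin: 0.704 mg/L × 2.822 L = 1.987 mg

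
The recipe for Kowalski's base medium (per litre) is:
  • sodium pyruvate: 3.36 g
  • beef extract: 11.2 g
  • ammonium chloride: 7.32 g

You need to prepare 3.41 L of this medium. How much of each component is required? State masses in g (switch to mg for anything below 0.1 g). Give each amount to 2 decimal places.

sodium pyruvate 11.46 g; beef extract 38.19 g; ammonium chloride 24.96 g

Scale factor = 3410 mL / 1000 mL = 3.41.
sodium pyruvate: 3.36 g × (3410 mL / 1000 mL) = 11.46 g
beef extract: 11.2 g × (3410 mL / 1000 mL) = 38.19 g
ammonium chloride: 7.32 g × (3410 mL / 1000 mL) = 24.96 g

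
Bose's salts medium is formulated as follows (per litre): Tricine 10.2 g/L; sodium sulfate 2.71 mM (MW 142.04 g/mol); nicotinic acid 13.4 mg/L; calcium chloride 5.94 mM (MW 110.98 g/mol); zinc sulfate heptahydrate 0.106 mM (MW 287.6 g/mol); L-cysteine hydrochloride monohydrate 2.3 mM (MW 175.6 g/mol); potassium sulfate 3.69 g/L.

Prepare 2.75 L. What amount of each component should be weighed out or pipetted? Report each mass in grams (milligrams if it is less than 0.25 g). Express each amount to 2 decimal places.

Tricine 28.05 g; sodium sulfate 1.06 g; nicotinic acid 36.85 mg; calcium chloride 1.81 g; zinc sulfate heptahydrate 83.84 mg; L-cysteine hydrochloride monohydrate 1.11 g; potassium sulfate 10.15 g

Scale factor relative to 1 L: 2.75.
Tricine: 10.2 g/L × 2.75 L = 28.05 g
sodium sulfate: 2.71 mmol/L × 142.04 g/mol × 2.75 L ÷ 1000 = 1.06 g
nicotinic acid: 13.4 mg/L × 2.75 L = 36.85 mg
calcium chloride: 5.94 mmol/L × 110.98 g/mol × 2.75 L ÷ 1000 = 1.81 g
zinc sulfate heptahydrate: 0.106 mmol/L × 287.6 mg/mmol × 2.75 L = 83.84 mg
L-cysteine hydrochloride monohydrate: 2.3 mmol/L × 175.6 g/mol × 2.75 L ÷ 1000 = 1.11 g
potassium sulfate: 3.69 g/L × 2.75 L = 10.15 g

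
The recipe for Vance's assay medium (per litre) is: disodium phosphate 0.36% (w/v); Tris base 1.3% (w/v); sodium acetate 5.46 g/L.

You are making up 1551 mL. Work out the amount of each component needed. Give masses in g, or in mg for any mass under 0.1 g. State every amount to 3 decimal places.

disodium phosphate 5.584 g; Tris base 20.163 g; sodium acetate 8.468 g

Scale factor relative to 1 L: 1.551.
disodium phosphate: 0.36% w/v = 3.6 g/L → 3.6 × 1.551 L = 5.584 g
Tris base: 1.3 g per 100 mL × 1551 mL ÷ 100 = 20.163 g
sodium acetate: 5.46 g/L × 1.551 L = 8.468 g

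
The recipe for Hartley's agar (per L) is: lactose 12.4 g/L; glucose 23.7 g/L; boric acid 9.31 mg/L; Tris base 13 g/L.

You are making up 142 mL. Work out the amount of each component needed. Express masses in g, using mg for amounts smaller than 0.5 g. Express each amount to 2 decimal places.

Scale factor relative to 1 L: 0.142.
lactose: 12.4 g/L × 0.142 L = 1.76 g
glucose: 23.7 g/L × 0.142 L = 3.37 g
boric acid: 9.31 mg/L × 0.142 L = 1.32 mg
Tris base: 13 g/L × 0.142 L = 1.85 g

lactose 1.76 g; glucose 3.37 g; boric acid 1.32 mg; Tris base 1.85 g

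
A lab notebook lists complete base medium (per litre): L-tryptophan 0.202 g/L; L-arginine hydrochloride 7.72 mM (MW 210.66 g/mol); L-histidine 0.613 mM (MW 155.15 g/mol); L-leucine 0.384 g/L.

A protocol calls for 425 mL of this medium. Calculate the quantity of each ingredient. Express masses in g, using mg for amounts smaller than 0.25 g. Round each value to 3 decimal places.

L-tryptophan 85.850 mg; L-arginine hydrochloride 0.691 g; L-histidine 40.420 mg; L-leucine 163.200 mg

Working volume: 425 mL = 0.425 L.
L-tryptophan: 0.202 g/L × 0.425 L = 0.08585 g = 85.850 mg
L-arginine hydrochloride: 7.72 mmol/L × 210.66 g/mol × 0.425 L ÷ 1000 = 0.691 g
L-histidine: 0.613 mmol/L × 155.15 mg/mmol × 0.425 L = 40.420 mg
L-leucine: 0.384 g/L × 0.425 L = 0.1632 g = 163.200 mg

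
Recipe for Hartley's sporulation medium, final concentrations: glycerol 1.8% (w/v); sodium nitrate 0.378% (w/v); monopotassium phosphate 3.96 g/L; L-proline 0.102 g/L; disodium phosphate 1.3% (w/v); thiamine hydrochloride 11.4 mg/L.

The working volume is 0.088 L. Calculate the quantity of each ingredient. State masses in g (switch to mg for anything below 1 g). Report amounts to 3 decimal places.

glycerol 1.584 g; sodium nitrate 332.640 mg; monopotassium phosphate 348.480 mg; L-proline 8.976 mg; disodium phosphate 1.144 g; thiamine hydrochloride 1.003 mg

Working volume: 0.088 L.
glycerol: 1.8 g per 100 mL × 88 mL ÷ 100 = 1.584 g
sodium nitrate: 0.378 g per 100 mL × 88 mL ÷ 100 = 0.33264 g = 332.640 mg
monopotassium phosphate: 3.96 g/L × 0.088 L = 0.34848 g = 348.480 mg
L-proline: 0.102 g/L × 0.088 L = 0.008976 g = 8.976 mg
disodium phosphate: 1.3 g per 100 mL × 88 mL ÷ 100 = 1.144 g
thiamine hydrochloride: 11.4 mg/L × 0.088 L = 1.003 mg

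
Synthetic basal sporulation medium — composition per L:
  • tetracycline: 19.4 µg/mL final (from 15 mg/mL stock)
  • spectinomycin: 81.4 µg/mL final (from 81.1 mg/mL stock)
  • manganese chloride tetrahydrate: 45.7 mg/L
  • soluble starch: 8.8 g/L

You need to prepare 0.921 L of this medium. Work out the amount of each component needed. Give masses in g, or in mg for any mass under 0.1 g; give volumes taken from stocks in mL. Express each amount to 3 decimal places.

Scale factor relative to 1 L: 0.921.
tetracycline: dilute stock: 19.4 µg/mL × 921 mL ÷ 15000 µg/mL = 1.191 mL
spectinomycin: V = C2·V2/C1 = 81.4 µg/mL × 921 mL ÷ 81100 µg/mL = 0.924 mL
manganese chloride tetrahydrate: 45.7 mg/L × 0.921 L = 42.090 mg
soluble starch: 8.8 g/L × 0.921 L = 8.105 g

tetracycline 1.191 mL; spectinomycin 0.924 mL; manganese chloride tetrahydrate 42.090 mg; soluble starch 8.105 g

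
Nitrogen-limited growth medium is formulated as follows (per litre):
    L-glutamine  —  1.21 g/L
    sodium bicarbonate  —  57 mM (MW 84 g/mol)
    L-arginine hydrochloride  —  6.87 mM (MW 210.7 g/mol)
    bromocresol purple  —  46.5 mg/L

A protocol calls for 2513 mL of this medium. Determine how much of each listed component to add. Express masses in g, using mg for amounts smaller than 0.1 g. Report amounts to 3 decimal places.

L-glutamine 3.041 g; sodium bicarbonate 12.032 g; L-arginine hydrochloride 3.638 g; bromocresol purple 0.117 g

Target volume = 2513 mL = 2.513 L.
L-glutamine: 1.21 g/L × 2.513 L = 3.041 g
sodium bicarbonate: 57 mmol/L × 84 g/mol × 2.513 L ÷ 1000 = 12.032 g
L-arginine hydrochloride: 6.87 mmol/L × 210.7 g/mol × 2.513 L ÷ 1000 = 3.638 g
bromocresol purple: 46.5 mg/L × 2.513 L = 116.855 mg = 0.117 g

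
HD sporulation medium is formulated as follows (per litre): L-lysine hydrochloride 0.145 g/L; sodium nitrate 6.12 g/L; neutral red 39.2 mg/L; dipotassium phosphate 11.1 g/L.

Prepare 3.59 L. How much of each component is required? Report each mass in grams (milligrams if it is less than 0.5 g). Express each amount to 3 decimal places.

L-lysine hydrochloride 0.521 g; sodium nitrate 21.971 g; neutral red 140.728 mg; dipotassium phosphate 39.849 g

Scale factor relative to 1 L: 3.59.
L-lysine hydrochloride: 0.145 g/L × 3.59 L = 0.521 g
sodium nitrate: 6.12 g/L × 3.59 L = 21.971 g
neutral red: 39.2 mg/L × 3.59 L = 140.728 mg
dipotassium phosphate: 11.1 g/L × 3.59 L = 39.849 g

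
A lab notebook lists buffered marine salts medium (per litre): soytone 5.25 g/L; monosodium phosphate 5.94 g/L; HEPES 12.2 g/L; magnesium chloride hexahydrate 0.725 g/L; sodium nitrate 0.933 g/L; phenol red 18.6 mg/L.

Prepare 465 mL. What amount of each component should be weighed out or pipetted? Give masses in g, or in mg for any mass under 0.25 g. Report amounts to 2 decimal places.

soytone 2.44 g; monosodium phosphate 2.76 g; HEPES 5.67 g; magnesium chloride hexahydrate 0.34 g; sodium nitrate 0.43 g; phenol red 8.65 mg

Scale factor relative to 1 L: 0.465.
soytone: 5.25 g/L × 0.465 L = 2.44 g
monosodium phosphate: 5.94 g/L × 0.465 L = 2.76 g
HEPES: 12.2 g/L × 0.465 L = 5.67 g
magnesium chloride hexahydrate: 0.725 g/L × 0.465 L = 0.34 g
sodium nitrate: 0.933 g/L × 0.465 L = 0.43 g
phenol red: 18.6 mg/L × 0.465 L = 8.65 mg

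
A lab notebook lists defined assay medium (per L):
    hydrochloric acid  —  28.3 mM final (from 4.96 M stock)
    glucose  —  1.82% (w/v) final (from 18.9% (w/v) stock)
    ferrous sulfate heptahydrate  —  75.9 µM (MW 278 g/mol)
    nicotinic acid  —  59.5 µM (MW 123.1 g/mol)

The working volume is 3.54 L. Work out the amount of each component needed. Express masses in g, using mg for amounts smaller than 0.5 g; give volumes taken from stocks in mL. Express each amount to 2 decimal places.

Working volume: 3.54 L.
hydrochloric acid: V = C2·V2/C1 = 28.3 mM × 3540 mL ÷ 4960 mM = 20.20 mL
glucose: C1V1 = C2V2 → 1.82% ÷ 18.9% × 3540 mL = 340.89 mL
ferrous sulfate heptahydrate: 75.9 µmol/L × 278 g/mol × 3.54 L ÷ 1000 = 74.69 mg
nicotinic acid: 59.5 µmol/L × 123.1 g/mol × 3.54 L ÷ 1000 = 25.93 mg

hydrochloric acid 20.20 mL; glucose 340.89 mL; ferrous sulfate heptahydrate 74.69 mg; nicotinic acid 25.93 mg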